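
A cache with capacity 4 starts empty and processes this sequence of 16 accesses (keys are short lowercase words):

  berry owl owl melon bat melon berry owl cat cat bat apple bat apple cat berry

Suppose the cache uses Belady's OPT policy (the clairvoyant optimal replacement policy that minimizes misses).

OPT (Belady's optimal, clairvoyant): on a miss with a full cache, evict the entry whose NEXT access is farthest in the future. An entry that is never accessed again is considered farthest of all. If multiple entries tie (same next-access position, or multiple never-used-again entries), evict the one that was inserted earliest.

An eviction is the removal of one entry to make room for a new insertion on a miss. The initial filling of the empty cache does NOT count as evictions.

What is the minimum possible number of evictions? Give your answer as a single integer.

OPT (Belady) simulation (capacity=4):
  1. access berry: MISS. Cache: [berry]
  2. access owl: MISS. Cache: [berry owl]
  3. access owl: HIT. Next use of owl: step 8. Cache: [berry owl]
  4. access melon: MISS. Cache: [berry owl melon]
  5. access bat: MISS. Cache: [berry owl melon bat]
  6. access melon: HIT. Next use of melon: never. Cache: [berry owl melon bat]
  7. access berry: HIT. Next use of berry: step 16. Cache: [berry owl melon bat]
  8. access owl: HIT. Next use of owl: never. Cache: [berry owl melon bat]
  9. access cat: MISS, evict owl (next use: never). Cache: [berry melon bat cat]
  10. access cat: HIT. Next use of cat: step 15. Cache: [berry melon bat cat]
  11. access bat: HIT. Next use of bat: step 13. Cache: [berry melon bat cat]
  12. access apple: MISS, evict melon (next use: never). Cache: [berry bat cat apple]
  13. access bat: HIT. Next use of bat: never. Cache: [berry bat cat apple]
  14. access apple: HIT. Next use of apple: never. Cache: [berry bat cat apple]
  15. access cat: HIT. Next use of cat: never. Cache: [berry bat cat apple]
  16. access berry: HIT. Next use of berry: never. Cache: [berry bat cat apple]
Total: 10 hits, 6 misses, 2 evictions

Answer: 2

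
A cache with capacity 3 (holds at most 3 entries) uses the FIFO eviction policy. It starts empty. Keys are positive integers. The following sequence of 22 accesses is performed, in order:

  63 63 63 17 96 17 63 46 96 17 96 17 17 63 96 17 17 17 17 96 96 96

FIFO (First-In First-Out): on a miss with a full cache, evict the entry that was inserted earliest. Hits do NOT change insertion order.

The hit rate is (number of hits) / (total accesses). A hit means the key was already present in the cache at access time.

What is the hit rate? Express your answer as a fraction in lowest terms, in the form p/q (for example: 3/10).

FIFO simulation (capacity=3):
  1. access 63: MISS. Cache (old->new): [63]
  2. access 63: HIT. Cache (old->new): [63]
  3. access 63: HIT. Cache (old->new): [63]
  4. access 17: MISS. Cache (old->new): [63 17]
  5. access 96: MISS. Cache (old->new): [63 17 96]
  6. access 17: HIT. Cache (old->new): [63 17 96]
  7. access 63: HIT. Cache (old->new): [63 17 96]
  8. access 46: MISS, evict 63. Cache (old->new): [17 96 46]
  9. access 96: HIT. Cache (old->new): [17 96 46]
  10. access 17: HIT. Cache (old->new): [17 96 46]
  11. access 96: HIT. Cache (old->new): [17 96 46]
  12. access 17: HIT. Cache (old->new): [17 96 46]
  13. access 17: HIT. Cache (old->new): [17 96 46]
  14. access 63: MISS, evict 17. Cache (old->new): [96 46 63]
  15. access 96: HIT. Cache (old->new): [96 46 63]
  16. access 17: MISS, evict 96. Cache (old->new): [46 63 17]
  17. access 17: HIT. Cache (old->new): [46 63 17]
  18. access 17: HIT. Cache (old->new): [46 63 17]
  19. access 17: HIT. Cache (old->new): [46 63 17]
  20. access 96: MISS, evict 46. Cache (old->new): [63 17 96]
  21. access 96: HIT. Cache (old->new): [63 17 96]
  22. access 96: HIT. Cache (old->new): [63 17 96]
Total: 15 hits, 7 misses, 4 evictions

Hit rate = 15/22

Answer: 15/22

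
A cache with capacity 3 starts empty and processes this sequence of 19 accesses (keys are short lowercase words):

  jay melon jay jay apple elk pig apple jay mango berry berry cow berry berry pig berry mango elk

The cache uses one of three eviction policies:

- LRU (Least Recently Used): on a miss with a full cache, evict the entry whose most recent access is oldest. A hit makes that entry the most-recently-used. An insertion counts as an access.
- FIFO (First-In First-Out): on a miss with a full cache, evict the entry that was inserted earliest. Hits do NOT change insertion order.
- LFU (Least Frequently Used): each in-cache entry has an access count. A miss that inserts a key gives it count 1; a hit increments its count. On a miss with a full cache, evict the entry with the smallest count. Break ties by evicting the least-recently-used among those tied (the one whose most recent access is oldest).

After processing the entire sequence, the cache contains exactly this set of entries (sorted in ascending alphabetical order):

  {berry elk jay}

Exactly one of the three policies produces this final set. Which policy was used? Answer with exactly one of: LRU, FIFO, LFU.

Simulating under each policy and comparing final sets:
  LRU: final set = {berry elk mango} -> differs
  FIFO: final set = {elk mango pig} -> differs
  LFU: final set = {berry elk jay} -> MATCHES target
Only LFU produces the target set.

Answer: LFU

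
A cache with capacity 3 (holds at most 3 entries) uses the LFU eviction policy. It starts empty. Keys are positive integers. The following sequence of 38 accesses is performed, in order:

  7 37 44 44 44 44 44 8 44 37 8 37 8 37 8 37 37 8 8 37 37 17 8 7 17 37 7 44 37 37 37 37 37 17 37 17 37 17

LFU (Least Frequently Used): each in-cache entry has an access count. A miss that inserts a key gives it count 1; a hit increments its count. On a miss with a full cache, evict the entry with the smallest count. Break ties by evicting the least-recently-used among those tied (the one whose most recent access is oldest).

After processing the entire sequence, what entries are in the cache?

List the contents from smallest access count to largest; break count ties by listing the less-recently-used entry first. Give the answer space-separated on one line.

Answer: 17 8 37

Derivation:
LFU simulation (capacity=3):
  1. access 7: MISS. Cache: [7(c=1)]
  2. access 37: MISS. Cache: [7(c=1) 37(c=1)]
  3. access 44: MISS. Cache: [7(c=1) 37(c=1) 44(c=1)]
  4. access 44: HIT, count now 2. Cache: [7(c=1) 37(c=1) 44(c=2)]
  5. access 44: HIT, count now 3. Cache: [7(c=1) 37(c=1) 44(c=3)]
  6. access 44: HIT, count now 4. Cache: [7(c=1) 37(c=1) 44(c=4)]
  7. access 44: HIT, count now 5. Cache: [7(c=1) 37(c=1) 44(c=5)]
  8. access 8: MISS, evict 7(c=1). Cache: [37(c=1) 8(c=1) 44(c=5)]
  9. access 44: HIT, count now 6. Cache: [37(c=1) 8(c=1) 44(c=6)]
  10. access 37: HIT, count now 2. Cache: [8(c=1) 37(c=2) 44(c=6)]
  11. access 8: HIT, count now 2. Cache: [37(c=2) 8(c=2) 44(c=6)]
  12. access 37: HIT, count now 3. Cache: [8(c=2) 37(c=3) 44(c=6)]
  13. access 8: HIT, count now 3. Cache: [37(c=3) 8(c=3) 44(c=6)]
  14. access 37: HIT, count now 4. Cache: [8(c=3) 37(c=4) 44(c=6)]
  15. access 8: HIT, count now 4. Cache: [37(c=4) 8(c=4) 44(c=6)]
  16. access 37: HIT, count now 5. Cache: [8(c=4) 37(c=5) 44(c=6)]
  17. access 37: HIT, count now 6. Cache: [8(c=4) 44(c=6) 37(c=6)]
  18. access 8: HIT, count now 5. Cache: [8(c=5) 44(c=6) 37(c=6)]
  19. access 8: HIT, count now 6. Cache: [44(c=6) 37(c=6) 8(c=6)]
  20. access 37: HIT, count now 7. Cache: [44(c=6) 8(c=6) 37(c=7)]
  21. access 37: HIT, count now 8. Cache: [44(c=6) 8(c=6) 37(c=8)]
  22. access 17: MISS, evict 44(c=6). Cache: [17(c=1) 8(c=6) 37(c=8)]
  23. access 8: HIT, count now 7. Cache: [17(c=1) 8(c=7) 37(c=8)]
  24. access 7: MISS, evict 17(c=1). Cache: [7(c=1) 8(c=7) 37(c=8)]
  25. access 17: MISS, evict 7(c=1). Cache: [17(c=1) 8(c=7) 37(c=8)]
  26. access 37: HIT, count now 9. Cache: [17(c=1) 8(c=7) 37(c=9)]
  27. access 7: MISS, evict 17(c=1). Cache: [7(c=1) 8(c=7) 37(c=9)]
  28. access 44: MISS, evict 7(c=1). Cache: [44(c=1) 8(c=7) 37(c=9)]
  29. access 37: HIT, count now 10. Cache: [44(c=1) 8(c=7) 37(c=10)]
  30. access 37: HIT, count now 11. Cache: [44(c=1) 8(c=7) 37(c=11)]
  31. access 37: HIT, count now 12. Cache: [44(c=1) 8(c=7) 37(c=12)]
  32. access 37: HIT, count now 13. Cache: [44(c=1) 8(c=7) 37(c=13)]
  33. access 37: HIT, count now 14. Cache: [44(c=1) 8(c=7) 37(c=14)]
  34. access 17: MISS, evict 44(c=1). Cache: [17(c=1) 8(c=7) 37(c=14)]
  35. access 37: HIT, count now 15. Cache: [17(c=1) 8(c=7) 37(c=15)]
  36. access 17: HIT, count now 2. Cache: [17(c=2) 8(c=7) 37(c=15)]
  37. access 37: HIT, count now 16. Cache: [17(c=2) 8(c=7) 37(c=16)]
  38. access 17: HIT, count now 3. Cache: [17(c=3) 8(c=7) 37(c=16)]
Total: 28 hits, 10 misses, 7 evictions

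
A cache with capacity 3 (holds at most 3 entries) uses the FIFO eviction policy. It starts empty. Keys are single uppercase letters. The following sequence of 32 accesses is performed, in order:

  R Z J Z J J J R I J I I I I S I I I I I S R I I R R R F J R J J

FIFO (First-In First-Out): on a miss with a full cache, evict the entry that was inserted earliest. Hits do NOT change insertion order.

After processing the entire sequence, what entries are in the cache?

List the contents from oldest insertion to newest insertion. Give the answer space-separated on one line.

Answer: R F J

Derivation:
FIFO simulation (capacity=3):
  1. access R: MISS. Cache (old->new): [R]
  2. access Z: MISS. Cache (old->new): [R Z]
  3. access J: MISS. Cache (old->new): [R Z J]
  4. access Z: HIT. Cache (old->new): [R Z J]
  5. access J: HIT. Cache (old->new): [R Z J]
  6. access J: HIT. Cache (old->new): [R Z J]
  7. access J: HIT. Cache (old->new): [R Z J]
  8. access R: HIT. Cache (old->new): [R Z J]
  9. access I: MISS, evict R. Cache (old->new): [Z J I]
  10. access J: HIT. Cache (old->new): [Z J I]
  11. access I: HIT. Cache (old->new): [Z J I]
  12. access I: HIT. Cache (old->new): [Z J I]
  13. access I: HIT. Cache (old->new): [Z J I]
  14. access I: HIT. Cache (old->new): [Z J I]
  15. access S: MISS, evict Z. Cache (old->new): [J I S]
  16. access I: HIT. Cache (old->new): [J I S]
  17. access I: HIT. Cache (old->new): [J I S]
  18. access I: HIT. Cache (old->new): [J I S]
  19. access I: HIT. Cache (old->new): [J I S]
  20. access I: HIT. Cache (old->new): [J I S]
  21. access S: HIT. Cache (old->new): [J I S]
  22. access R: MISS, evict J. Cache (old->new): [I S R]
  23. access I: HIT. Cache (old->new): [I S R]
  24. access I: HIT. Cache (old->new): [I S R]
  25. access R: HIT. Cache (old->new): [I S R]
  26. access R: HIT. Cache (old->new): [I S R]
  27. access R: HIT. Cache (old->new): [I S R]
  28. access F: MISS, evict I. Cache (old->new): [S R F]
  29. access J: MISS, evict S. Cache (old->new): [R F J]
  30. access R: HIT. Cache (old->new): [R F J]
  31. access J: HIT. Cache (old->new): [R F J]
  32. access J: HIT. Cache (old->new): [R F J]
Total: 24 hits, 8 misses, 5 evictions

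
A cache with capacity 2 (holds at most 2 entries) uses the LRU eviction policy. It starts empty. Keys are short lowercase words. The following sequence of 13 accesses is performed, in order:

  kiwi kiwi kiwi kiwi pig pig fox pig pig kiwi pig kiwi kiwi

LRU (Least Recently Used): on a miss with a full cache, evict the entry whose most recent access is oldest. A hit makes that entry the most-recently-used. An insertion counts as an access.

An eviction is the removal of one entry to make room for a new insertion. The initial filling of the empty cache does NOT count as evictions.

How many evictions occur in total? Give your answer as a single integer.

LRU simulation (capacity=2):
  1. access kiwi: MISS. Cache (LRU->MRU): [kiwi]
  2. access kiwi: HIT. Cache (LRU->MRU): [kiwi]
  3. access kiwi: HIT. Cache (LRU->MRU): [kiwi]
  4. access kiwi: HIT. Cache (LRU->MRU): [kiwi]
  5. access pig: MISS. Cache (LRU->MRU): [kiwi pig]
  6. access pig: HIT. Cache (LRU->MRU): [kiwi pig]
  7. access fox: MISS, evict kiwi. Cache (LRU->MRU): [pig fox]
  8. access pig: HIT. Cache (LRU->MRU): [fox pig]
  9. access pig: HIT. Cache (LRU->MRU): [fox pig]
  10. access kiwi: MISS, evict fox. Cache (LRU->MRU): [pig kiwi]
  11. access pig: HIT. Cache (LRU->MRU): [kiwi pig]
  12. access kiwi: HIT. Cache (LRU->MRU): [pig kiwi]
  13. access kiwi: HIT. Cache (LRU->MRU): [pig kiwi]
Total: 9 hits, 4 misses, 2 evictions

Answer: 2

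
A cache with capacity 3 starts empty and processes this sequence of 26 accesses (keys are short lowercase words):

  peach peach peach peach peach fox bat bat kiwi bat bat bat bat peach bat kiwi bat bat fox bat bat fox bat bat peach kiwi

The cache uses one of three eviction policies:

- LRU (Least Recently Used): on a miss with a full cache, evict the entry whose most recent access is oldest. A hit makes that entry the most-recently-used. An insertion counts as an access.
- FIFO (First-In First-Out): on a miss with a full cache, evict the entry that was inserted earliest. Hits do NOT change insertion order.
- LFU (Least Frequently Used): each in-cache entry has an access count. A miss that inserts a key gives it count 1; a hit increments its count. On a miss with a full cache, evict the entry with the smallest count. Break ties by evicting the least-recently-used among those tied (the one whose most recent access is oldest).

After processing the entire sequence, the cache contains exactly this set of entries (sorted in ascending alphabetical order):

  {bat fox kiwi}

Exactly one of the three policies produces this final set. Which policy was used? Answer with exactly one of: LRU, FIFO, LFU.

Simulating under each policy and comparing final sets:
  LRU: final set = {bat kiwi peach} -> differs
  FIFO: final set = {bat fox kiwi} -> MATCHES target
  LFU: final set = {bat kiwi peach} -> differs
Only FIFO produces the target set.

Answer: FIFO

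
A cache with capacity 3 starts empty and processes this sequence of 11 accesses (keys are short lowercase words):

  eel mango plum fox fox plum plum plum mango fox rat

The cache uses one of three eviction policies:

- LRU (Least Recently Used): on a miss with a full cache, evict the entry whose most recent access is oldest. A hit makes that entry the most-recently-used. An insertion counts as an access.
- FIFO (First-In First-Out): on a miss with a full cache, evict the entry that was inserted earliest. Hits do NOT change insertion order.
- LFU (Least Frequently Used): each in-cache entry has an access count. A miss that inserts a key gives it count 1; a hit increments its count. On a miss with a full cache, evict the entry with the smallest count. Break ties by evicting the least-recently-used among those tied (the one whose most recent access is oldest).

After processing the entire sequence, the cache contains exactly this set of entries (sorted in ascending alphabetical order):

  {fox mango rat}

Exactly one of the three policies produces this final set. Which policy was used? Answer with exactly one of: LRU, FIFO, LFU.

Answer: LRU

Derivation:
Simulating under each policy and comparing final sets:
  LRU: final set = {fox mango rat} -> MATCHES target
  FIFO: final set = {fox plum rat} -> differs
  LFU: final set = {fox plum rat} -> differs
Only LRU produces the target set.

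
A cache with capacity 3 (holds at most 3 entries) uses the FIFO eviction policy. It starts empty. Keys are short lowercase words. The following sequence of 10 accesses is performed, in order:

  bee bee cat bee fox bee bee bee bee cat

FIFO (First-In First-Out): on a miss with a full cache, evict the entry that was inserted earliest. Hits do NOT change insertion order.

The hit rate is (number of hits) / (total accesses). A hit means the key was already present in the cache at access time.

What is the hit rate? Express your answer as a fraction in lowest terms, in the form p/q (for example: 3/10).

Answer: 7/10

Derivation:
FIFO simulation (capacity=3):
  1. access bee: MISS. Cache (old->new): [bee]
  2. access bee: HIT. Cache (old->new): [bee]
  3. access cat: MISS. Cache (old->new): [bee cat]
  4. access bee: HIT. Cache (old->new): [bee cat]
  5. access fox: MISS. Cache (old->new): [bee cat fox]
  6. access bee: HIT. Cache (old->new): [bee cat fox]
  7. access bee: HIT. Cache (old->new): [bee cat fox]
  8. access bee: HIT. Cache (old->new): [bee cat fox]
  9. access bee: HIT. Cache (old->new): [bee cat fox]
  10. access cat: HIT. Cache (old->new): [bee cat fox]
Total: 7 hits, 3 misses, 0 evictions

Hit rate = 7/10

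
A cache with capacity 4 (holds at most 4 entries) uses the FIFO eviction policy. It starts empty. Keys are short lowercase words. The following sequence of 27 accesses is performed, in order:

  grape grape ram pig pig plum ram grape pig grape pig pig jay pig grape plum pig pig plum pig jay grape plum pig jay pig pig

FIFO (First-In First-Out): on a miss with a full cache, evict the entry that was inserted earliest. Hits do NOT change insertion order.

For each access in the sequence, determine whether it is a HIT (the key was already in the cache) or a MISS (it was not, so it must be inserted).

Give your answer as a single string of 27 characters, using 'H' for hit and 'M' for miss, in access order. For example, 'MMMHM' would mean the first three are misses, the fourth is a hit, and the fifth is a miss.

FIFO simulation (capacity=4):
  1. access grape: MISS. Cache (old->new): [grape]
  2. access grape: HIT. Cache (old->new): [grape]
  3. access ram: MISS. Cache (old->new): [grape ram]
  4. access pig: MISS. Cache (old->new): [grape ram pig]
  5. access pig: HIT. Cache (old->new): [grape ram pig]
  6. access plum: MISS. Cache (old->new): [grape ram pig plum]
  7. access ram: HIT. Cache (old->new): [grape ram pig plum]
  8. access grape: HIT. Cache (old->new): [grape ram pig plum]
  9. access pig: HIT. Cache (old->new): [grape ram pig plum]
  10. access grape: HIT. Cache (old->new): [grape ram pig plum]
  11. access pig: HIT. Cache (old->new): [grape ram pig plum]
  12. access pig: HIT. Cache (old->new): [grape ram pig plum]
  13. access jay: MISS, evict grape. Cache (old->new): [ram pig plum jay]
  14. access pig: HIT. Cache (old->new): [ram pig plum jay]
  15. access grape: MISS, evict ram. Cache (old->new): [pig plum jay grape]
  16. access plum: HIT. Cache (old->new): [pig plum jay grape]
  17. access pig: HIT. Cache (old->new): [pig plum jay grape]
  18. access pig: HIT. Cache (old->new): [pig plum jay grape]
  19. access plum: HIT. Cache (old->new): [pig plum jay grape]
  20. access pig: HIT. Cache (old->new): [pig plum jay grape]
  21. access jay: HIT. Cache (old->new): [pig plum jay grape]
  22. access grape: HIT. Cache (old->new): [pig plum jay grape]
  23. access plum: HIT. Cache (old->new): [pig plum jay grape]
  24. access pig: HIT. Cache (old->new): [pig plum jay grape]
  25. access jay: HIT. Cache (old->new): [pig plum jay grape]
  26. access pig: HIT. Cache (old->new): [pig plum jay grape]
  27. access pig: HIT. Cache (old->new): [pig plum jay grape]
Total: 21 hits, 6 misses, 2 evictions

Answer: MHMMHMHHHHHHMHMHHHHHHHHHHHH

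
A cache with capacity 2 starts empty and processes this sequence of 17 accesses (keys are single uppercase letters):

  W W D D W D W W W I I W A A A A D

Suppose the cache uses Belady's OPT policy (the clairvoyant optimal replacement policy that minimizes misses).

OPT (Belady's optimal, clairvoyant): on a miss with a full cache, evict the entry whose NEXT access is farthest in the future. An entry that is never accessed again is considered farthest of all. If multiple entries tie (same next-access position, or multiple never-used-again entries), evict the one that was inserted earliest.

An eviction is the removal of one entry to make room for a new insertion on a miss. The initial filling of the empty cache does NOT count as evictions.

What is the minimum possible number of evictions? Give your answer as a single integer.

OPT (Belady) simulation (capacity=2):
  1. access W: MISS. Cache: [W]
  2. access W: HIT. Next use of W: step 5. Cache: [W]
  3. access D: MISS. Cache: [W D]
  4. access D: HIT. Next use of D: step 6. Cache: [W D]
  5. access W: HIT. Next use of W: step 7. Cache: [W D]
  6. access D: HIT. Next use of D: step 17. Cache: [W D]
  7. access W: HIT. Next use of W: step 8. Cache: [W D]
  8. access W: HIT. Next use of W: step 9. Cache: [W D]
  9. access W: HIT. Next use of W: step 12. Cache: [W D]
  10. access I: MISS, evict D (next use: step 17). Cache: [W I]
  11. access I: HIT. Next use of I: never. Cache: [W I]
  12. access W: HIT. Next use of W: never. Cache: [W I]
  13. access A: MISS, evict W (next use: never). Cache: [I A]
  14. access A: HIT. Next use of A: step 15. Cache: [I A]
  15. access A: HIT. Next use of A: step 16. Cache: [I A]
  16. access A: HIT. Next use of A: never. Cache: [I A]
  17. access D: MISS, evict I (next use: never). Cache: [A D]
Total: 12 hits, 5 misses, 3 evictions

Answer: 3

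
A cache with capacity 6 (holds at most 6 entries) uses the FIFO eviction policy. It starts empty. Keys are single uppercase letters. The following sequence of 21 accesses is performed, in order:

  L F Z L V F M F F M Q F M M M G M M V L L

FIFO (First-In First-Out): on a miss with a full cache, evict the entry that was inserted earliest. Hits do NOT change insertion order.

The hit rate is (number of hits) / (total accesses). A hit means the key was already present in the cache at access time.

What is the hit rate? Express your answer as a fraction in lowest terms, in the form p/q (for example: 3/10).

Answer: 13/21

Derivation:
FIFO simulation (capacity=6):
  1. access L: MISS. Cache (old->new): [L]
  2. access F: MISS. Cache (old->new): [L F]
  3. access Z: MISS. Cache (old->new): [L F Z]
  4. access L: HIT. Cache (old->new): [L F Z]
  5. access V: MISS. Cache (old->new): [L F Z V]
  6. access F: HIT. Cache (old->new): [L F Z V]
  7. access M: MISS. Cache (old->new): [L F Z V M]
  8. access F: HIT. Cache (old->new): [L F Z V M]
  9. access F: HIT. Cache (old->new): [L F Z V M]
  10. access M: HIT. Cache (old->new): [L F Z V M]
  11. access Q: MISS. Cache (old->new): [L F Z V M Q]
  12. access F: HIT. Cache (old->new): [L F Z V M Q]
  13. access M: HIT. Cache (old->new): [L F Z V M Q]
  14. access M: HIT. Cache (old->new): [L F Z V M Q]
  15. access M: HIT. Cache (old->new): [L F Z V M Q]
  16. access G: MISS, evict L. Cache (old->new): [F Z V M Q G]
  17. access M: HIT. Cache (old->new): [F Z V M Q G]
  18. access M: HIT. Cache (old->new): [F Z V M Q G]
  19. access V: HIT. Cache (old->new): [F Z V M Q G]
  20. access L: MISS, evict F. Cache (old->new): [Z V M Q G L]
  21. access L: HIT. Cache (old->new): [Z V M Q G L]
Total: 13 hits, 8 misses, 2 evictions

Hit rate = 13/21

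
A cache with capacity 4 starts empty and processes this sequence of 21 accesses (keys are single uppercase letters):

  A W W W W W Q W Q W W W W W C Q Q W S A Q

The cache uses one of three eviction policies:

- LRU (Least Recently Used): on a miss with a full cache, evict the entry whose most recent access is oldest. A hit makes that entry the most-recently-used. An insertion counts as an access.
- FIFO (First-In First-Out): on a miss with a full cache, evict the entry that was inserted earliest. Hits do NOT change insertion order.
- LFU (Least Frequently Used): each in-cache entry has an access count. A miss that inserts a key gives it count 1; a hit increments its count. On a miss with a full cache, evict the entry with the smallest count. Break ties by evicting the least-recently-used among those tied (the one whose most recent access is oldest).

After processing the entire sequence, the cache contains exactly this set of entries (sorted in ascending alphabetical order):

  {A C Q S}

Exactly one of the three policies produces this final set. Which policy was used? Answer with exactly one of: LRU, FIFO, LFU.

Answer: FIFO

Derivation:
Simulating under each policy and comparing final sets:
  LRU: final set = {A Q S W} -> differs
  FIFO: final set = {A C Q S} -> MATCHES target
  LFU: final set = {A Q S W} -> differs
Only FIFO produces the target set.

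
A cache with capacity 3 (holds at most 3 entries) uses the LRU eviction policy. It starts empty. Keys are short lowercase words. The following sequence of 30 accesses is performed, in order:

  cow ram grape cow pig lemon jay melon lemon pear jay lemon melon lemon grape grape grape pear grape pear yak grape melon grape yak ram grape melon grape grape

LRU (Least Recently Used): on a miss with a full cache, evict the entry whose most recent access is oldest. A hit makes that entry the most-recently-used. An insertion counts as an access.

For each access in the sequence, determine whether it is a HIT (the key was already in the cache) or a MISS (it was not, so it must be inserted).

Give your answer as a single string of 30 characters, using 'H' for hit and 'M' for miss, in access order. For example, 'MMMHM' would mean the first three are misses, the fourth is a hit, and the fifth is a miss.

Answer: MMMHMMMMHMMHMHMHHMHHMHMHHMHMHH

Derivation:
LRU simulation (capacity=3):
  1. access cow: MISS. Cache (LRU->MRU): [cow]
  2. access ram: MISS. Cache (LRU->MRU): [cow ram]
  3. access grape: MISS. Cache (LRU->MRU): [cow ram grape]
  4. access cow: HIT. Cache (LRU->MRU): [ram grape cow]
  5. access pig: MISS, evict ram. Cache (LRU->MRU): [grape cow pig]
  6. access lemon: MISS, evict grape. Cache (LRU->MRU): [cow pig lemon]
  7. access jay: MISS, evict cow. Cache (LRU->MRU): [pig lemon jay]
  8. access melon: MISS, evict pig. Cache (LRU->MRU): [lemon jay melon]
  9. access lemon: HIT. Cache (LRU->MRU): [jay melon lemon]
  10. access pear: MISS, evict jay. Cache (LRU->MRU): [melon lemon pear]
  11. access jay: MISS, evict melon. Cache (LRU->MRU): [lemon pear jay]
  12. access lemon: HIT. Cache (LRU->MRU): [pear jay lemon]
  13. access melon: MISS, evict pear. Cache (LRU->MRU): [jay lemon melon]
  14. access lemon: HIT. Cache (LRU->MRU): [jay melon lemon]
  15. access grape: MISS, evict jay. Cache (LRU->MRU): [melon lemon grape]
  16. access grape: HIT. Cache (LRU->MRU): [melon lemon grape]
  17. access grape: HIT. Cache (LRU->MRU): [melon lemon grape]
  18. access pear: MISS, evict melon. Cache (LRU->MRU): [lemon grape pear]
  19. access grape: HIT. Cache (LRU->MRU): [lemon pear grape]
  20. access pear: HIT. Cache (LRU->MRU): [lemon grape pear]
  21. access yak: MISS, evict lemon. Cache (LRU->MRU): [grape pear yak]
  22. access grape: HIT. Cache (LRU->MRU): [pear yak grape]
  23. access melon: MISS, evict pear. Cache (LRU->MRU): [yak grape melon]
  24. access grape: HIT. Cache (LRU->MRU): [yak melon grape]
  25. access yak: HIT. Cache (LRU->MRU): [melon grape yak]
  26. access ram: MISS, evict melon. Cache (LRU->MRU): [grape yak ram]
  27. access grape: HIT. Cache (LRU->MRU): [yak ram grape]
  28. access melon: MISS, evict yak. Cache (LRU->MRU): [ram grape melon]
  29. access grape: HIT. Cache (LRU->MRU): [ram melon grape]
  30. access grape: HIT. Cache (LRU->MRU): [ram melon grape]
Total: 14 hits, 16 misses, 13 evictions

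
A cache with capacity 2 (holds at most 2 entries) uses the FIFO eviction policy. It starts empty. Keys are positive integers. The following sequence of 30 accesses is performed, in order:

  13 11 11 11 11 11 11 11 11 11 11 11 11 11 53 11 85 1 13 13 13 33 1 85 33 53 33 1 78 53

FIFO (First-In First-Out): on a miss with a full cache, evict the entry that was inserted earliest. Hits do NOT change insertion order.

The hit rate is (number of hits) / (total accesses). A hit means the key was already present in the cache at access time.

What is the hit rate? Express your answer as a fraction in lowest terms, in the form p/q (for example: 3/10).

FIFO simulation (capacity=2):
  1. access 13: MISS. Cache (old->new): [13]
  2. access 11: MISS. Cache (old->new): [13 11]
  3. access 11: HIT. Cache (old->new): [13 11]
  4. access 11: HIT. Cache (old->new): [13 11]
  5. access 11: HIT. Cache (old->new): [13 11]
  6. access 11: HIT. Cache (old->new): [13 11]
  7. access 11: HIT. Cache (old->new): [13 11]
  8. access 11: HIT. Cache (old->new): [13 11]
  9. access 11: HIT. Cache (old->new): [13 11]
  10. access 11: HIT. Cache (old->new): [13 11]
  11. access 11: HIT. Cache (old->new): [13 11]
  12. access 11: HIT. Cache (old->new): [13 11]
  13. access 11: HIT. Cache (old->new): [13 11]
  14. access 11: HIT. Cache (old->new): [13 11]
  15. access 53: MISS, evict 13. Cache (old->new): [11 53]
  16. access 11: HIT. Cache (old->new): [11 53]
  17. access 85: MISS, evict 11. Cache (old->new): [53 85]
  18. access 1: MISS, evict 53. Cache (old->new): [85 1]
  19. access 13: MISS, evict 85. Cache (old->new): [1 13]
  20. access 13: HIT. Cache (old->new): [1 13]
  21. access 13: HIT. Cache (old->new): [1 13]
  22. access 33: MISS, evict 1. Cache (old->new): [13 33]
  23. access 1: MISS, evict 13. Cache (old->new): [33 1]
  24. access 85: MISS, evict 33. Cache (old->new): [1 85]
  25. access 33: MISS, evict 1. Cache (old->new): [85 33]
  26. access 53: MISS, evict 85. Cache (old->new): [33 53]
  27. access 33: HIT. Cache (old->new): [33 53]
  28. access 1: MISS, evict 33. Cache (old->new): [53 1]
  29. access 78: MISS, evict 53. Cache (old->new): [1 78]
  30. access 53: MISS, evict 1. Cache (old->new): [78 53]
Total: 16 hits, 14 misses, 12 evictions

Hit rate = 16/30 = 8/15

Answer: 8/15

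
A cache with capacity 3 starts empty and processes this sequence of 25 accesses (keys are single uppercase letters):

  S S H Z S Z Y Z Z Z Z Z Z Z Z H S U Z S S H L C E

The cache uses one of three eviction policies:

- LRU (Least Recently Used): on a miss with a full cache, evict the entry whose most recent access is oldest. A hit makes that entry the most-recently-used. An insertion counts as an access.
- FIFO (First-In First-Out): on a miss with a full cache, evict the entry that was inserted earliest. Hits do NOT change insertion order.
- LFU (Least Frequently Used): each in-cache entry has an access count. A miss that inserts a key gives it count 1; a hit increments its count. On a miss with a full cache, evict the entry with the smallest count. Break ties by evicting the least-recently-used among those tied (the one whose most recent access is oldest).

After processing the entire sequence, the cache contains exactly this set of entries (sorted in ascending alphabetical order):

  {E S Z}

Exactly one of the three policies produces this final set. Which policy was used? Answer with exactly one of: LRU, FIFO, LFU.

Simulating under each policy and comparing final sets:
  LRU: final set = {C E L} -> differs
  FIFO: final set = {C E L} -> differs
  LFU: final set = {E S Z} -> MATCHES target
Only LFU produces the target set.

Answer: LFU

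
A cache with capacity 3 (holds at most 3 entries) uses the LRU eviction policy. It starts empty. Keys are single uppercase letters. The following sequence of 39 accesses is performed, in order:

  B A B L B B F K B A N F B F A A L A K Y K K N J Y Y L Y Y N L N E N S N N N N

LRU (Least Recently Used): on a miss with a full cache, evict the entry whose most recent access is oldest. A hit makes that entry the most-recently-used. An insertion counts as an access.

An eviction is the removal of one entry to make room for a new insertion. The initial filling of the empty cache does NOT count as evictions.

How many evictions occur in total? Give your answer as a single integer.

LRU simulation (capacity=3):
  1. access B: MISS. Cache (LRU->MRU): [B]
  2. access A: MISS. Cache (LRU->MRU): [B A]
  3. access B: HIT. Cache (LRU->MRU): [A B]
  4. access L: MISS. Cache (LRU->MRU): [A B L]
  5. access B: HIT. Cache (LRU->MRU): [A L B]
  6. access B: HIT. Cache (LRU->MRU): [A L B]
  7. access F: MISS, evict A. Cache (LRU->MRU): [L B F]
  8. access K: MISS, evict L. Cache (LRU->MRU): [B F K]
  9. access B: HIT. Cache (LRU->MRU): [F K B]
  10. access A: MISS, evict F. Cache (LRU->MRU): [K B A]
  11. access N: MISS, evict K. Cache (LRU->MRU): [B A N]
  12. access F: MISS, evict B. Cache (LRU->MRU): [A N F]
  13. access B: MISS, evict A. Cache (LRU->MRU): [N F B]
  14. access F: HIT. Cache (LRU->MRU): [N B F]
  15. access A: MISS, evict N. Cache (LRU->MRU): [B F A]
  16. access A: HIT. Cache (LRU->MRU): [B F A]
  17. access L: MISS, evict B. Cache (LRU->MRU): [F A L]
  18. access A: HIT. Cache (LRU->MRU): [F L A]
  19. access K: MISS, evict F. Cache (LRU->MRU): [L A K]
  20. access Y: MISS, evict L. Cache (LRU->MRU): [A K Y]
  21. access K: HIT. Cache (LRU->MRU): [A Y K]
  22. access K: HIT. Cache (LRU->MRU): [A Y K]
  23. access N: MISS, evict A. Cache (LRU->MRU): [Y K N]
  24. access J: MISS, evict Y. Cache (LRU->MRU): [K N J]
  25. access Y: MISS, evict K. Cache (LRU->MRU): [N J Y]
  26. access Y: HIT. Cache (LRU->MRU): [N J Y]
  27. access L: MISS, evict N. Cache (LRU->MRU): [J Y L]
  28. access Y: HIT. Cache (LRU->MRU): [J L Y]
  29. access Y: HIT. Cache (LRU->MRU): [J L Y]
  30. access N: MISS, evict J. Cache (LRU->MRU): [L Y N]
  31. access L: HIT. Cache (LRU->MRU): [Y N L]
  32. access N: HIT. Cache (LRU->MRU): [Y L N]
  33. access E: MISS, evict Y. Cache (LRU->MRU): [L N E]
  34. access N: HIT. Cache (LRU->MRU): [L E N]
  35. access S: MISS, evict L. Cache (LRU->MRU): [E N S]
  36. access N: HIT. Cache (LRU->MRU): [E S N]
  37. access N: HIT. Cache (LRU->MRU): [E S N]
  38. access N: HIT. Cache (LRU->MRU): [E S N]
  39. access N: HIT. Cache (LRU->MRU): [E S N]
Total: 19 hits, 20 misses, 17 evictions

Answer: 17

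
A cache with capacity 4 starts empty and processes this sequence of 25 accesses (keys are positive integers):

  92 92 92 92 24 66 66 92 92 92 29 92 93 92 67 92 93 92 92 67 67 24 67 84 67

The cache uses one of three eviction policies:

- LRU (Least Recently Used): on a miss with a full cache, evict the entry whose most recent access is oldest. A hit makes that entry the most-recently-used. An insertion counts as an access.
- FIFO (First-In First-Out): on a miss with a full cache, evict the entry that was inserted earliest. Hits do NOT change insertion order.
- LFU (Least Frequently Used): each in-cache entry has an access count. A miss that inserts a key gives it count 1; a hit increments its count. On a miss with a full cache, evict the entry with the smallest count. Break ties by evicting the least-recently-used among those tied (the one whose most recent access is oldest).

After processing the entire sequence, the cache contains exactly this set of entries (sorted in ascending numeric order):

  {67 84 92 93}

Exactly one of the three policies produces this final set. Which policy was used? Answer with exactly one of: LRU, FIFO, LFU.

Simulating under each policy and comparing final sets:
  LRU: final set = {24 67 84 92} -> differs
  FIFO: final set = {24 67 84 92} -> differs
  LFU: final set = {67 84 92 93} -> MATCHES target
Only LFU produces the target set.

Answer: LFU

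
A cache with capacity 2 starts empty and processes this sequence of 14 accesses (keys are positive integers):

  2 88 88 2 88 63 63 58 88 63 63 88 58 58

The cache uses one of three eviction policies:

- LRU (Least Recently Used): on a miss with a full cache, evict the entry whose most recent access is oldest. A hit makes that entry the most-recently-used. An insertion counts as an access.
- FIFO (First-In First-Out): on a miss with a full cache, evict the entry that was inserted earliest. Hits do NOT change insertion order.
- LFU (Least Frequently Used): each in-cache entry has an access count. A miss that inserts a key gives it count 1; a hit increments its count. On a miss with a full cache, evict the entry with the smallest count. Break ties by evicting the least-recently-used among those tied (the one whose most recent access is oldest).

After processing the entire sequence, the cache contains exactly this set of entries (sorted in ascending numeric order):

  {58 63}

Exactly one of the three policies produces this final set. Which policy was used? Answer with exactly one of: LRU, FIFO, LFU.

Simulating under each policy and comparing final sets:
  LRU: final set = {58 88} -> differs
  FIFO: final set = {58 63} -> MATCHES target
  LFU: final set = {58 88} -> differs
Only FIFO produces the target set.

Answer: FIFO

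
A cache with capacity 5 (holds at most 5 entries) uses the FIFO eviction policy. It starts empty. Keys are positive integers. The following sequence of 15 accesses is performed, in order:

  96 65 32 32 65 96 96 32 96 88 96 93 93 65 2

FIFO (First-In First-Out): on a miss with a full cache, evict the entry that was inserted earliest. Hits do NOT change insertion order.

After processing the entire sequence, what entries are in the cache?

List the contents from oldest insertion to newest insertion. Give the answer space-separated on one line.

Answer: 65 32 88 93 2

Derivation:
FIFO simulation (capacity=5):
  1. access 96: MISS. Cache (old->new): [96]
  2. access 65: MISS. Cache (old->new): [96 65]
  3. access 32: MISS. Cache (old->new): [96 65 32]
  4. access 32: HIT. Cache (old->new): [96 65 32]
  5. access 65: HIT. Cache (old->new): [96 65 32]
  6. access 96: HIT. Cache (old->new): [96 65 32]
  7. access 96: HIT. Cache (old->new): [96 65 32]
  8. access 32: HIT. Cache (old->new): [96 65 32]
  9. access 96: HIT. Cache (old->new): [96 65 32]
  10. access 88: MISS. Cache (old->new): [96 65 32 88]
  11. access 96: HIT. Cache (old->new): [96 65 32 88]
  12. access 93: MISS. Cache (old->new): [96 65 32 88 93]
  13. access 93: HIT. Cache (old->new): [96 65 32 88 93]
  14. access 65: HIT. Cache (old->new): [96 65 32 88 93]
  15. access 2: MISS, evict 96. Cache (old->new): [65 32 88 93 2]
Total: 9 hits, 6 misses, 1 evictions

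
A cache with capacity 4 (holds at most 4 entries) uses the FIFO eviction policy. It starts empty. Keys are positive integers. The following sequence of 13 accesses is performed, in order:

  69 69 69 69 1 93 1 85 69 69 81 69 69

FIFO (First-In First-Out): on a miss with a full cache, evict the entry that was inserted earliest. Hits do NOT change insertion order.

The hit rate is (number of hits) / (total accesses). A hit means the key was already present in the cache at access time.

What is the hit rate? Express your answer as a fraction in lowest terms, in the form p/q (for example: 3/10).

FIFO simulation (capacity=4):
  1. access 69: MISS. Cache (old->new): [69]
  2. access 69: HIT. Cache (old->new): [69]
  3. access 69: HIT. Cache (old->new): [69]
  4. access 69: HIT. Cache (old->new): [69]
  5. access 1: MISS. Cache (old->new): [69 1]
  6. access 93: MISS. Cache (old->new): [69 1 93]
  7. access 1: HIT. Cache (old->new): [69 1 93]
  8. access 85: MISS. Cache (old->new): [69 1 93 85]
  9. access 69: HIT. Cache (old->new): [69 1 93 85]
  10. access 69: HIT. Cache (old->new): [69 1 93 85]
  11. access 81: MISS, evict 69. Cache (old->new): [1 93 85 81]
  12. access 69: MISS, evict 1. Cache (old->new): [93 85 81 69]
  13. access 69: HIT. Cache (old->new): [93 85 81 69]
Total: 7 hits, 6 misses, 2 evictions

Hit rate = 7/13

Answer: 7/13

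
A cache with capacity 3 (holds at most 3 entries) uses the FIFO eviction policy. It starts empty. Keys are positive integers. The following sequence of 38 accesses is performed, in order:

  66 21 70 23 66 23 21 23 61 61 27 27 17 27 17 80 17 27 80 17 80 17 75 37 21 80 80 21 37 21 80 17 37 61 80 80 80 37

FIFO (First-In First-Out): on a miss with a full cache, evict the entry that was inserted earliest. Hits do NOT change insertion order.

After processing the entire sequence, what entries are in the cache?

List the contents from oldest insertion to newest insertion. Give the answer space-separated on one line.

FIFO simulation (capacity=3):
  1. access 66: MISS. Cache (old->new): [66]
  2. access 21: MISS. Cache (old->new): [66 21]
  3. access 70: MISS. Cache (old->new): [66 21 70]
  4. access 23: MISS, evict 66. Cache (old->new): [21 70 23]
  5. access 66: MISS, evict 21. Cache (old->new): [70 23 66]
  6. access 23: HIT. Cache (old->new): [70 23 66]
  7. access 21: MISS, evict 70. Cache (old->new): [23 66 21]
  8. access 23: HIT. Cache (old->new): [23 66 21]
  9. access 61: MISS, evict 23. Cache (old->new): [66 21 61]
  10. access 61: HIT. Cache (old->new): [66 21 61]
  11. access 27: MISS, evict 66. Cache (old->new): [21 61 27]
  12. access 27: HIT. Cache (old->new): [21 61 27]
  13. access 17: MISS, evict 21. Cache (old->new): [61 27 17]
  14. access 27: HIT. Cache (old->new): [61 27 17]
  15. access 17: HIT. Cache (old->new): [61 27 17]
  16. access 80: MISS, evict 61. Cache (old->new): [27 17 80]
  17. access 17: HIT. Cache (old->new): [27 17 80]
  18. access 27: HIT. Cache (old->new): [27 17 80]
  19. access 80: HIT. Cache (old->new): [27 17 80]
  20. access 17: HIT. Cache (old->new): [27 17 80]
  21. access 80: HIT. Cache (old->new): [27 17 80]
  22. access 17: HIT. Cache (old->new): [27 17 80]
  23. access 75: MISS, evict 27. Cache (old->new): [17 80 75]
  24. access 37: MISS, evict 17. Cache (old->new): [80 75 37]
  25. access 21: MISS, evict 80. Cache (old->new): [75 37 21]
  26. access 80: MISS, evict 75. Cache (old->new): [37 21 80]
  27. access 80: HIT. Cache (old->new): [37 21 80]
  28. access 21: HIT. Cache (old->new): [37 21 80]
  29. access 37: HIT. Cache (old->new): [37 21 80]
  30. access 21: HIT. Cache (old->new): [37 21 80]
  31. access 80: HIT. Cache (old->new): [37 21 80]
  32. access 17: MISS, evict 37. Cache (old->new): [21 80 17]
  33. access 37: MISS, evict 21. Cache (old->new): [80 17 37]
  34. access 61: MISS, evict 80. Cache (old->new): [17 37 61]
  35. access 80: MISS, evict 17. Cache (old->new): [37 61 80]
  36. access 80: HIT. Cache (old->new): [37 61 80]
  37. access 80: HIT. Cache (old->new): [37 61 80]
  38. access 37: HIT. Cache (old->new): [37 61 80]
Total: 20 hits, 18 misses, 15 evictions

Answer: 37 61 80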